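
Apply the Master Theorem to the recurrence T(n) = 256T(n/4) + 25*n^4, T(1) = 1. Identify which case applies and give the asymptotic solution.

a=256, b=4, f(n)=25*n^4.
log_4(256) = 4, so n^(log_b(a)) = n^4.
f(n) = Theta(n^4), so Case 2 applies.
T(n) = Theta(n^4 log n).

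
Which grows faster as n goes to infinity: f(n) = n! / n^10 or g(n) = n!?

g(n) = n! grows faster: the ratio n!/(n!/n^10) = n^10 -> infinity.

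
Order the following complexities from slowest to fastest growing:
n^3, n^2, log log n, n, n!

Ordered by growth rate: log log n < n < n^2 < n^3 < n!.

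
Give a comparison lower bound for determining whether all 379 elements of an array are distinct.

In the algebraic decision-tree model, the YES region for element distinctness on 379 elements has 379! connected components (one per ordering). Ben-Or's theorem then gives a lower bound of Omega(log(n!)) = Omega(n log n).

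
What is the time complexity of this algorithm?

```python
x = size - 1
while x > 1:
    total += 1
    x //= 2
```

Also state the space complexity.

Time complexity: O(log n).
Space complexity: O(1).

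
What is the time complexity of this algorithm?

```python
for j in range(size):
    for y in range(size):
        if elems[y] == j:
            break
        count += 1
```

Time complexity: O(n^2).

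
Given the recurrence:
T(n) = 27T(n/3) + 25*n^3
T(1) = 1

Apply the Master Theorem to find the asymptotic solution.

a=27, b=3, f(n)=25*n^3. log_3(27) = 3. Case 2: T(n) = O(n^3 log n).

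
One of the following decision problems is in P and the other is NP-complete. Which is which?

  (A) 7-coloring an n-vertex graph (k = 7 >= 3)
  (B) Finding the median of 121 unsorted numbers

(A) is NP-complete: graph k-coloring for k>=3 is NP-complete by reduction from 3-SAT.
(B) is P: linear-time selection (median-of-medians) runs in O(n).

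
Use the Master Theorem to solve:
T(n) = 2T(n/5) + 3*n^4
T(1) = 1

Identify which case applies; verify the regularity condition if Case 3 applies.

a=2, b=5, f(n)=3*n^4.
log_5(2) = 0.4307 < 4.
f(n) = Omega(n^(0.4307+epsilon)) for some epsilon > 0, so Case 3 is the candidate.
Regularity: a*f(n/b) = 2*3*(n/5)^4 = (2/625)*3*n^4 <= c*f(n) with c = 2/625 < 1. Satisfied.
Case 3: T(n) = Theta(n^4).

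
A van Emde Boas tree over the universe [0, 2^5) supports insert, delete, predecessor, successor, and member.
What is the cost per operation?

vEB recursively partitions [0, 32) into sqrt(u) clusters of size sqrt(u). Each operation recurses into either one cluster or the summary, never both: T(u) = T(sqrt(u)) + O(1) => T(u) = O(log log u) = O(log 5). This is worst-case, not just amortized.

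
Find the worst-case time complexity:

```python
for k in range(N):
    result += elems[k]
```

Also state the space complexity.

Time complexity: O(n).
Space complexity: O(1).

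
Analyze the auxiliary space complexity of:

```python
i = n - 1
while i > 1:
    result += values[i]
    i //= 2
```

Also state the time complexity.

Space complexity: O(1).
Only a constant amount of auxiliary storage is used; nothing grows with n.
Time complexity: O(log n).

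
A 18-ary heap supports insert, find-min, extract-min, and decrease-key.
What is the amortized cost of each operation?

The 18-ary heap has height O(log_18 n). Insert sifts up: O(log_18 n). Find-min reads the root: O(1). Extract-min sifts down comparing 18 children per level: O(18 * log_18 n). Decrease-key sifts up: O(log_18 n).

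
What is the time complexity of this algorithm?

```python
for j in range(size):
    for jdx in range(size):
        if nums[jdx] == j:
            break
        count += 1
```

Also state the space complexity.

Time complexity: O(n^2).
Space complexity: O(1).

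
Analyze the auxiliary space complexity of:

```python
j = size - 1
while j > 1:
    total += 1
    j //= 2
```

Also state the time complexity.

Space complexity: O(1).
Only a constant amount of auxiliary storage is used; nothing grows with n.
Time complexity: O(log n).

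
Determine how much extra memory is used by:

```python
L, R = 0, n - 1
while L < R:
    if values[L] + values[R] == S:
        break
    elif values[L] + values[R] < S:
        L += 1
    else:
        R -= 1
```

Space complexity: O(1).
Only a constant amount of auxiliary storage is used; nothing grows with n.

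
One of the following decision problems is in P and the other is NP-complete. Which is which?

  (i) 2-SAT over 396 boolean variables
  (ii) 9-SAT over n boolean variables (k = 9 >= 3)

(i) is P: 2-SAT is solvable in linear time via implication-graph SCCs.
(ii) is NP-complete: 3-SAT is NP-complete (Cook-Levin); k-SAT for k>=3 reduces from 3-SAT.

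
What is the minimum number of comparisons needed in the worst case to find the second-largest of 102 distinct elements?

Lower bound: finding the max needs 102-1 comparisons. By the adversary weight-doubling argument, the max must personally win >= ceil(log_2(102)) = 7 comparisons; the 2nd-largest is among those 7 losers, needing 7-1 more comparisons. Total >= 102-1 + 7-1 = 107. A balanced knockout tournament achieves this.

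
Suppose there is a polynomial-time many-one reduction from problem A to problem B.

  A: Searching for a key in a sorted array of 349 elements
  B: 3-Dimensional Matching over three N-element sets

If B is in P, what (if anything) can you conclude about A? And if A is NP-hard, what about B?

A poly-time reduction A <=_p B means any A-instance can be transformed to a B-instance in poly time.
If B is in P: compose the reduction with B's poly-time algorithm to solve A in poly time, so A is in P.
If A is NP-hard: every NP problem reduces to A, which reduces to B; composing reductions, every NP problem reduces to B, so B is NP-hard.
(Here in fact A is P and B is NP-complete.)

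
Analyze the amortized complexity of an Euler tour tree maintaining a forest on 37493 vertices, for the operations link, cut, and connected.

An Euler tour tree stores each tree's Euler tour as a balanced BST keyed by tour position. On 37493 vertices: link concatenates two tours via O(1) splits/joins of size <= 2*37493 (O(log n)); cut splits the tour at the two occurrences of the edge (O(log n)); connected compares BST roots (O(log n) to find the root). All O(log n) amortized.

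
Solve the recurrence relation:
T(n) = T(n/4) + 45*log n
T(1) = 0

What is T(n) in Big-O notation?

Each of the log_4(n) levels adds O(log n). T(n) = O(log^2 n).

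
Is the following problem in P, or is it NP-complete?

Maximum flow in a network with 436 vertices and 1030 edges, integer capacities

This problem is in P: Edmonds-Karp / push-relabel run in polynomial time.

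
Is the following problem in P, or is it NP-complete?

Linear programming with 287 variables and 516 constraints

This problem is in P: the ellipsoid and interior-point methods run in polynomial time.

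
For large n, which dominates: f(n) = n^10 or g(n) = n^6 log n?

f(n) = n^10 grows faster: n^10 / (n^6 log n) = n^4/log n -> infinity.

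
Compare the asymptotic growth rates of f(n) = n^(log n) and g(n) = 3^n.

g(n) = 3^n grows faster: take logs: log(n^(log n)) = (log n)^2, log(3^n) = n log 3; n dominates (log n)^2.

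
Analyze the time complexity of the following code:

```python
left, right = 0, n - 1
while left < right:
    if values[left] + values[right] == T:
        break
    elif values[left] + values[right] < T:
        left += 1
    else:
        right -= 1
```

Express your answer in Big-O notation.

Time complexity: O(n).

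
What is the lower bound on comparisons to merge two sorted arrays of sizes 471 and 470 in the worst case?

Adversary: with |471 - 470| <= 1 the inputs can be fully interleaved so that every adjacent pair in the merged output comes from different arrays. Then each of the 940 adjacent pairs must be directly compared, or the algorithm cannot determine their relative order. Standard merge meets this bound.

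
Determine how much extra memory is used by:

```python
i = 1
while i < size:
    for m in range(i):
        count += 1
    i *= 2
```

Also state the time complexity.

Space complexity: O(1).
Only a constant amount of auxiliary storage is used; nothing grows with n.
Time complexity: O(n).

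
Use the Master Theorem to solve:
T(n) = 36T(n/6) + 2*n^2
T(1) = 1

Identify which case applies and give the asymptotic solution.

a=36, b=6, f(n)=2*n^2.
log_6(36) = 2, so n^(log_b(a)) = n^2.
f(n) = Theta(n^2), so Case 2 applies.
T(n) = Theta(n^2 log n).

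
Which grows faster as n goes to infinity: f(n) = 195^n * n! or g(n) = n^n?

f(n) = 195^n * n! grows faster: by Stirling n! ~ sqrt(2 pi n)(n/e)^n, so 195^n n! / n^n ~ (195/e)^n sqrt(2 pi n) -> infinity since 195/e > 1.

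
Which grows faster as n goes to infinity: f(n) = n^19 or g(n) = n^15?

f(n) = n^19 grows faster: n^19/n^15 = n^4 -> infinity.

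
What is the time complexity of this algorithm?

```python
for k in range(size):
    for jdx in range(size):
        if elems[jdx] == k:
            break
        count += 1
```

Time complexity: O(n^2).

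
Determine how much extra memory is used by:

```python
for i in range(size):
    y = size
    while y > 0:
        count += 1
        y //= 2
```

Space complexity: O(1).
Only a constant amount of auxiliary storage is used; nothing grows with n.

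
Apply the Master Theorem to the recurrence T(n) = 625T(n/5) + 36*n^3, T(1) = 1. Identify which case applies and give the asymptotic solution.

a=625, b=5, f(n)=36*n^3.
log_5(625) = 4 > 3.
Since f(n) = O(n^3) is polynomially smaller than n^4, Case 1 applies.
T(n) = Theta(n^4).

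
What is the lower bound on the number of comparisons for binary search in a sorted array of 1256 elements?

With 1256 possible positions, we need at least ceil(log_2(1256)) = 11 comparisons. Each comparison splits the remaining candidates by at most half.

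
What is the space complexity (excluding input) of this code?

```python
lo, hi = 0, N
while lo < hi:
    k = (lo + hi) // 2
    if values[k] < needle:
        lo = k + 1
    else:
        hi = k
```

Space complexity: O(1).
Only a constant amount of auxiliary storage is used; nothing grows with n.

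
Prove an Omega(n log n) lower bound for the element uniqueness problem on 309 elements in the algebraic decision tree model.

In the algebraic decision tree model, element uniqueness on 309 elements is equivalent to determining which cell of an arrangement of C(309,2) = 47586 hyperplanes x_i = x_j contains the input point. Ben-Or's theorem shows this requires Omega(n log n).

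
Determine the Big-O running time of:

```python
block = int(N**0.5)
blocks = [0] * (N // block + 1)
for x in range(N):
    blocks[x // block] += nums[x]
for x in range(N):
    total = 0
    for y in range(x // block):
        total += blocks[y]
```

Time complexity: O(n * sqrt(n)).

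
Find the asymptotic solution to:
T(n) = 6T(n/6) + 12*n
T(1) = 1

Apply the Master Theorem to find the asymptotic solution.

a=6, b=6, f(n)=12*n. log_6(6) = 1. Case 2: T(n) = O(n log n).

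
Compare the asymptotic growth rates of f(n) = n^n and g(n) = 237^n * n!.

g(n) = 237^n * n! grows faster: by Stirling n! ~ sqrt(2 pi n)(n/e)^n, so 237^n n! / n^n ~ (237/e)^n sqrt(2 pi n) -> infinity since 237/e > 1.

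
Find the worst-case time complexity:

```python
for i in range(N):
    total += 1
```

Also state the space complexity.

Time complexity: O(n).
Space complexity: O(1).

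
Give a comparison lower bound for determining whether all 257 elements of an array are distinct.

In the algebraic decision-tree model, the YES region for element distinctness on 257 elements has 257! connected components (one per ordering). Ben-Or's theorem then gives a lower bound of Omega(log(n!)) = Omega(n log n).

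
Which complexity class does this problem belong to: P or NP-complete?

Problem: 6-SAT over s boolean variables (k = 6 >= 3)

This problem is NP-complete: 3-SAT is NP-complete (Cook-Levin); k-SAT for k>=3 reduces from 3-SAT.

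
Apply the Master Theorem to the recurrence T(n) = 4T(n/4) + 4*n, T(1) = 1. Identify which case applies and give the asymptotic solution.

a=4, b=4, f(n)=4*n.
log_4(4) = 1, so n^(log_b(a)) = n.
f(n) = Theta(n), so Case 2 applies.
T(n) = Theta(n log n).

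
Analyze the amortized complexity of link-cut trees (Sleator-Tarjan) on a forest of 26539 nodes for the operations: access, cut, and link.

Link-cut trees represent the forest using splay trees over preferred paths. With potential Phi = sum over nodes of log(size of virtual subtree), each access on 26539 nodes is O(log 26539) = O(log n) amortized by the splay-tree access lemma. Cut and link are O(1) plus one access.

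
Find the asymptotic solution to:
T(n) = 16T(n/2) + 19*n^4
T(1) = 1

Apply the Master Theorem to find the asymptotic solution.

a=16, b=2, f(n)=19*n^4. log_2(16) = 4. Case 2: T(n) = O(n^4 log n).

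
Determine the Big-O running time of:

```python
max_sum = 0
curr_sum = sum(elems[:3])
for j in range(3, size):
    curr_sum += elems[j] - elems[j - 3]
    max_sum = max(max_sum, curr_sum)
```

Time complexity: O(n).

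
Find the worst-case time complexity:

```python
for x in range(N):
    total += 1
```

Time complexity: O(n).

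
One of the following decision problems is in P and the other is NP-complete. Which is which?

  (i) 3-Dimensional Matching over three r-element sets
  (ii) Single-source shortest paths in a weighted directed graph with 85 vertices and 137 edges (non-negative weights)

(i) is NP-complete: one of Karp's 21 NP-complete problems.
(ii) is P: Dijkstra's algorithm runs in O((V+E) log V).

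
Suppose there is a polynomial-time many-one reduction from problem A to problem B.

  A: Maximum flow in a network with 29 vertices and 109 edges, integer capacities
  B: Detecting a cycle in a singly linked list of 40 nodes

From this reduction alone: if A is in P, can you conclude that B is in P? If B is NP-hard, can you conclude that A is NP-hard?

A poly-time reduction A <=_p B transfers tractability DOWN (B easy => A easy) and hardness UP (A hard => B hard), not the reverse.
From A in P, the reduction alone does NOT give B in P: any problem in P trivially reduces to SAT, yet SAT is not known to be in P.
From B NP-hard, the reduction alone does NOT give A NP-hard: again, easy problems reduce to hard ones.
(Here in fact A is P and B is P.)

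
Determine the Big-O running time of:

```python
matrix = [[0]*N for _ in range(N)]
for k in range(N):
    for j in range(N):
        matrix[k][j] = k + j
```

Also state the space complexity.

Time complexity: O(n^2).
Space complexity: O(n^2).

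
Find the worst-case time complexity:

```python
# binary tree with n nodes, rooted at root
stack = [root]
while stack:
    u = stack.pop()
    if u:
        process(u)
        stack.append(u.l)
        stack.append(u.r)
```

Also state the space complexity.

Time complexity: O(n).
Space complexity: O(n).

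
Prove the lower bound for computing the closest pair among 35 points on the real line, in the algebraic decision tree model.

Reduction from element distinctness: given 35 reals, the closest-pair distance is 0 iff two are equal. Element distinctness has an Omega(n log n) lower bound in the algebraic decision tree model (Ben-Or). Therefore closest pair on a line also requires Omega(n log n). Sorting then a linear scan achieves this.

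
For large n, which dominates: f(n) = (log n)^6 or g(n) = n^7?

g(n) = n^7 grows faster: any positive polynomial dominates any polylog.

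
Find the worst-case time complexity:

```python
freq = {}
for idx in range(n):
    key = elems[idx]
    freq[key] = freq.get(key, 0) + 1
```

Time complexity: O(n).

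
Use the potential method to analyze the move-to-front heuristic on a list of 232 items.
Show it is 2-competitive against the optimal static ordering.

Let Phi = number of inversions between the MTF list and the optimal static list (0 <= Phi <= C(232,2)). Accessing an element at MTF position k and optimal position j: the move-to-front destroys all k-1 inversions in front of it that are not in front in optimal (>= k-j of them) and creates at most j-1 new ones. Amortized cost <= k + (j-1) - (k-j) = 2j - 1 <= 2 * optimal cost.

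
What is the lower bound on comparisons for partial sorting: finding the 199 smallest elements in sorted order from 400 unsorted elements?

Finding 199 smallest of 400 in sorted order: Omega(400) to identify the 199 smallest, plus Omega(199 log 199) to sort them. Total: Omega(n + k log k).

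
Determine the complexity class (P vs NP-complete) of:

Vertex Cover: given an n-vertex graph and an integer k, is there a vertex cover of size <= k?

This problem is NP-complete: one of Karp's 21 NP-complete problems (with k part of the input; for any fixed constant k it is in P).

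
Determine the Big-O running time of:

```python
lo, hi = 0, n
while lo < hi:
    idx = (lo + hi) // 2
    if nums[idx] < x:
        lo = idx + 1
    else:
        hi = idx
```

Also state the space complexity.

Time complexity: O(log n).
Space complexity: O(1).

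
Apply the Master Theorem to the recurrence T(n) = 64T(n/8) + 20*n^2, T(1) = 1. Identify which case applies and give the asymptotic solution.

a=64, b=8, f(n)=20*n^2.
log_8(64) = 2, so n^(log_b(a)) = n^2.
f(n) = Theta(n^2), so Case 2 applies.
T(n) = Theta(n^2 log n).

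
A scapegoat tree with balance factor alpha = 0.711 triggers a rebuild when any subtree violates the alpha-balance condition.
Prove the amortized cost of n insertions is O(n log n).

Define potential Phi = c * sum of |size(left(v)) - size(right(v))| over all nodes. An insertion at depth d costs O(d) = O(log n) and increases Phi by O(log n). When a rebuild of subtree of size s occurs, it costs O(s) but reduces Phi by Omega(s). With alpha = 0.711, between rebuilds Omega(s) insertions must occur. Amortized cost per insertion: O(log n).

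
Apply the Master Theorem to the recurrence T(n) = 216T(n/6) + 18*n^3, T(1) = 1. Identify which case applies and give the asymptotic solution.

a=216, b=6, f(n)=18*n^3.
log_6(216) = 3, so n^(log_b(a)) = n^3.
f(n) = Theta(n^3), so Case 2 applies.
T(n) = Theta(n^3 log n).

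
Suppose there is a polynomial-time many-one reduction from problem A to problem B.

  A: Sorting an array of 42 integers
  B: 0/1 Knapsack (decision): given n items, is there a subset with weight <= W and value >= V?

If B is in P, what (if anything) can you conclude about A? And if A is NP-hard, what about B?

A poly-time reduction A <=_p B means any A-instance can be transformed to a B-instance in poly time.
If B is in P: compose the reduction with B's poly-time algorithm to solve A in poly time, so A is in P.
If A is NP-hard: every NP problem reduces to A, which reduces to B; composing reductions, every NP problem reduces to B, so B is NP-hard.
(Here in fact A is P and B is NP-complete.)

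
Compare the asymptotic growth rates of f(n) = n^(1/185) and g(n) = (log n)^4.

f(n) = n^(1/185) grows faster: any positive power of n dominates any polylog.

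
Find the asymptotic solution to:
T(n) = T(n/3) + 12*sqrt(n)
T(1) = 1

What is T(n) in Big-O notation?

Each level contributes sqrt(n/3^k). Geometric series with ratio 1/sqrt(3) < 1 sums to O(sqrt(n)).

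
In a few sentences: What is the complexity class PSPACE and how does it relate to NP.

PSPACE is the class of problems solvable with polynomial space. NP is a subset of PSPACE (a poly-space machine can enumerate all certificates). PSPACE-complete problems include QBF (quantified Boolean formulas) and generalized games. It is unknown whether NP = PSPACE.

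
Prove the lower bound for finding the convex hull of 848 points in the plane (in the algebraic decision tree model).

Reduction from sorting: given 848 numbers x_1,...,x_{848}, map x_i to the point (x_i, x_i^2) on the parabola y = x^2. All points are on the convex hull, and walking the hull gives them in sorted x-order. Since sorting requires Omega(n log n), so does planar convex hull.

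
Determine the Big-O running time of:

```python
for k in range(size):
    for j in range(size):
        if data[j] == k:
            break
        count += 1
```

Time complexity: O(n^2).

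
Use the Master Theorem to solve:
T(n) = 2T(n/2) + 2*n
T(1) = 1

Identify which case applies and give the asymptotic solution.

a=2, b=2, f(n)=2*n.
log_2(2) = 1, so n^(log_b(a)) = n.
f(n) = Theta(n), so Case 2 applies.
T(n) = Theta(n log n).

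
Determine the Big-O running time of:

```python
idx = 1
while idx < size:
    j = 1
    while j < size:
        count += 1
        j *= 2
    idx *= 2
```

Time complexity: O(log^2 n).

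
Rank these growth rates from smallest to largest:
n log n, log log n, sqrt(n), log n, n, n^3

Ordered by growth rate: log log n < log n < sqrt(n) < n < n log n < n^3.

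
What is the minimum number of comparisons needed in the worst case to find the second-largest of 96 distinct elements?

Lower bound: finding the max needs 96-1 comparisons. By the adversary weight-doubling argument, the max must personally win >= ceil(log_2(96)) = 7 comparisons; the 2nd-largest is among those 7 losers, needing 7-1 more comparisons. Total >= 96-1 + 7-1 = 101. A balanced knockout tournament achieves this.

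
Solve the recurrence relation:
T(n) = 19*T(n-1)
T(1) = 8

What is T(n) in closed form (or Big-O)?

Each step multiplies by 19. T(n) = T(1)*19^(n-1) = 8*19^(n-1).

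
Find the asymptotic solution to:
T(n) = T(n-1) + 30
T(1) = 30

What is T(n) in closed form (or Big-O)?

Unrolling: T(n) = T(n-1) + 30 = T(n-2) + 2*30 = ... = T(1) + (n-1)*30 = 30 + (n-1)*30 = 30n.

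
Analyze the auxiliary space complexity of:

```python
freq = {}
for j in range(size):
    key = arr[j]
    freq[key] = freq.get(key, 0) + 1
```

Space complexity: O(n).
Auxiliary storage grows linearly with the input size n in the worst case.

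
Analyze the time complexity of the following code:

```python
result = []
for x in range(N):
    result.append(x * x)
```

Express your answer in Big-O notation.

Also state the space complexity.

Time complexity: O(n).
Space complexity: O(n).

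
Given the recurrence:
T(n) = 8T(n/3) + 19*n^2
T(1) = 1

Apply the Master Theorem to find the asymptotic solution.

a=8, b=3, f(n)=19*n^2. log_3(8) = 1.893 < 2. Case 3: T(n) = O(n^2).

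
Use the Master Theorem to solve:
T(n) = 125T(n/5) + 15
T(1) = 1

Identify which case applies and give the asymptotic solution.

a=125, b=5, f(n)=15.
log_5(125) = 3 > 0.
Since f(n) = O(n^0) is polynomially smaller than n^3, Case 1 applies.
T(n) = Theta(n^3).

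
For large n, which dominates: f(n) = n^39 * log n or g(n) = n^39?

f(n) = n^39 * log n grows faster: extra log n factor -> infinity.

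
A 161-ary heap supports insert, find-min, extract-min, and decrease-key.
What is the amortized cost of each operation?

The 161-ary heap has height O(log_161 n). Insert sifts up: O(log_161 n). Find-min reads the root: O(1). Extract-min sifts down comparing 161 children per level: O(161 * log_161 n). Decrease-key sifts up: O(log_161 n).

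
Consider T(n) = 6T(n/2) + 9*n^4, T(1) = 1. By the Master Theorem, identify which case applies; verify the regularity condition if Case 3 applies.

a=6, b=2, f(n)=9*n^4.
log_2(6) = 2.585 < 4.
f(n) = Omega(n^(2.585+epsilon)) for some epsilon > 0, so Case 3 is the candidate.
Regularity: a*f(n/b) = 6*9*(n/2)^4 = (6/16)*9*n^4 <= c*f(n) with c = 6/16 < 1. Satisfied.
Case 3: T(n) = Theta(n^4).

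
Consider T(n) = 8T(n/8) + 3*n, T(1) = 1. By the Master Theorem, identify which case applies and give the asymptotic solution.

a=8, b=8, f(n)=3*n.
log_8(8) = 1, so n^(log_b(a)) = n.
f(n) = Theta(n), so Case 2 applies.
T(n) = Theta(n log n).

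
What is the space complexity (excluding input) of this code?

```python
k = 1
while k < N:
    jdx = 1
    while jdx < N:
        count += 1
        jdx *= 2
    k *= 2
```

Space complexity: O(1).
Only a constant amount of auxiliary storage is used; nothing grows with n.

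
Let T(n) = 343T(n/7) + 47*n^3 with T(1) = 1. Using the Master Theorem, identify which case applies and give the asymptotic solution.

a=343, b=7, f(n)=47*n^3.
log_7(343) = 3, so n^(log_b(a)) = n^3.
f(n) = Theta(n^3), so Case 2 applies.
T(n) = Theta(n^3 log n).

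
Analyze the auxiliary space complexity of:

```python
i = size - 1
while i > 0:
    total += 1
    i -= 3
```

Space complexity: O(1).
Only a constant amount of auxiliary storage is used; nothing grows with n.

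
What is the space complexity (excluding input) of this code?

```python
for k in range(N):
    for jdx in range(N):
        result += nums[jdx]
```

Space complexity: O(1).
Only a constant amount of auxiliary storage is used; nothing grows with n.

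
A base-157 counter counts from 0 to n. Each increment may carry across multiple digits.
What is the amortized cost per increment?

Digit at position i changes every 157^i increments. Total digit changes over n increments: n * 157/(157-1) = O(n). Amortized: O(1).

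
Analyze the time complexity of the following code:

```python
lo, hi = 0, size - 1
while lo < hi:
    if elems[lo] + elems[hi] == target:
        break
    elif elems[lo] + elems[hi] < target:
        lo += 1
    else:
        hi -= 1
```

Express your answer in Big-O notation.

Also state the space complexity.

Time complexity: O(n).
Space complexity: O(1).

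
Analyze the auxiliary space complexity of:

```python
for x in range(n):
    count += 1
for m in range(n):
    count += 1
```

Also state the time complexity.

Space complexity: O(1).
Only a constant amount of auxiliary storage is used; nothing grows with n.
Time complexity: O(n).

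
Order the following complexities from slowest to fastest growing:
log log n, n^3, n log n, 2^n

Ordered by growth rate: log log n < n log n < n^3 < 2^n.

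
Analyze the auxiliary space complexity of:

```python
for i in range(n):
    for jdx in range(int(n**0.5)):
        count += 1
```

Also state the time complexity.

Space complexity: O(1).
Only a constant amount of auxiliary storage is used; nothing grows with n.
Time complexity: O(n * sqrt(n)).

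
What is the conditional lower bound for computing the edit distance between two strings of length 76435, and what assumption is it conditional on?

Under SETH (the Strong Exponential Time Hypothesis), edit distance on length-76435 strings cannot be computed in O(n^(2-epsilon)) time for any epsilon > 0 (Backurs-Indyk). The reduction is from CNF-SAT via the orthogonal vectors problem.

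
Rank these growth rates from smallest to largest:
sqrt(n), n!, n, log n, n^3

Ordered by growth rate: log n < sqrt(n) < n < n^3 < n!.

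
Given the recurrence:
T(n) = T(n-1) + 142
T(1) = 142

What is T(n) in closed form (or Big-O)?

Unrolling: T(n) = T(n-1) + 142 = T(n-2) + 2*142 = ... = T(1) + (n-1)*142 = 142 + (n-1)*142 = 142n.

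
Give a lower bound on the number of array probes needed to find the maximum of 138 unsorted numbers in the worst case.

Adversary: any unprobed cell could hold a value larger than everything seen so far. If fewer than 138 cells are probed, the adversary places the max in an unprobed cell. So all 138 cells must be examined; together with 138-1 comparisons this is tight.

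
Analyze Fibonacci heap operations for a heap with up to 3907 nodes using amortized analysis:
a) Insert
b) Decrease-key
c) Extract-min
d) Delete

Fibonacci heaps use lazy consolidation. Potential function Phi = t + 2m (t = number of trees, m = marked nodes).
- Insert: O(1) actual, Delta Phi = +1 (one new tree) => O(1) amortized.
- Decrease-key: with c cascading cuts, actual cost is O(c); Delta Phi <= c - 2(c-1) + 2 = 4 - c (c new trees; >= c-1 marks cleared; <= 1 new mark). Amortized O(c) + (4 - c) = O(1).
- Extract-min: O(D(n) + t) actual; consolidation drops t to <= D(n)+1, so Delta Phi pays for the t term. D(n) = O(log n) for n = 3907 => O(log n) amortized.
- Delete: decrease-key to -inf then extract-min = O(log n).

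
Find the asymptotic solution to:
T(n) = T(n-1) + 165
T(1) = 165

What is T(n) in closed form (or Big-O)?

Unrolling: T(n) = T(n-1) + 165 = T(n-2) + 2*165 = ... = T(1) + (n-1)*165 = 165 + (n-1)*165 = 165n.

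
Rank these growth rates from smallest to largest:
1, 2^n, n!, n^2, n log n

Ordered by growth rate: 1 < n log n < n^2 < 2^n < n!.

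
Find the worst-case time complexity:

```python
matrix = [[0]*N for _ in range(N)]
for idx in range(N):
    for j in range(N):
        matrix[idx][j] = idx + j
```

Time complexity: O(n^2).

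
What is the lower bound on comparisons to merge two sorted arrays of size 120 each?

To merge two sorted arrays of size 120, we need at least 239 comparisons in the worst case. An adversary can force every element to be compared.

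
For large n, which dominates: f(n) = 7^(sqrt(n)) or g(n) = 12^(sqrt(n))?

g(n) = 12^(sqrt(n)) grows faster: ratio is (12/7)^(sqrt(n)) -> infinity since 12/7 > 1.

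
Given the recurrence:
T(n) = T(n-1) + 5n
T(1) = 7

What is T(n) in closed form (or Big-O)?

Unrolling: T(n) = 7 + 5*(2 + 3 + ... + n) = 7 + 5*(n(n+1)/2 - 1) = O(n^2).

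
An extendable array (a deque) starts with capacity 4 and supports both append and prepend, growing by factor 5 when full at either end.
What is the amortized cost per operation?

Growth at either end copies all elements; capacities form a geometric sequence with ratio 5, so total copy cost over n operations is O(n) (two geometric series). Amortized O(1).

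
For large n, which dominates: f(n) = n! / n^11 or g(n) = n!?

g(n) = n! grows faster: the ratio n!/(n!/n^11) = n^11 -> infinity.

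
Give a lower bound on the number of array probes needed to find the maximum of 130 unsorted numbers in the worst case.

Adversary: any unprobed cell could hold a value larger than everything seen so far. If fewer than 130 cells are probed, the adversary places the max in an unprobed cell. So all 130 cells must be examined; together with 130-1 comparisons this is tight.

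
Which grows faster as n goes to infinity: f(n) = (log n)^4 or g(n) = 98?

f(n) = (log n)^4 grows faster: any unbounded function dominates a constant.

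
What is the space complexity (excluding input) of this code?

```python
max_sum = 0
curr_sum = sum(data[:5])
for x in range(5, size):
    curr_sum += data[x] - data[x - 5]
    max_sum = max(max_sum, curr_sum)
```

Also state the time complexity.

Space complexity: O(1).
Only a constant amount of auxiliary storage is used; nothing grows with n.
Time complexity: O(n).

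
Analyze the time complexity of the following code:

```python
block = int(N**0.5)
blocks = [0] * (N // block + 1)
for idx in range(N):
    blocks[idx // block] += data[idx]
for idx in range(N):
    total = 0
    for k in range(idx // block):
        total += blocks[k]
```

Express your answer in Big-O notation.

Time complexity: O(n * sqrt(n)).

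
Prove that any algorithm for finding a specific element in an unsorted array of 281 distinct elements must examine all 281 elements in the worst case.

Adversary argument: if the algorithm examines fewer than 281 elements, the adversary places the target in an unexamined position. The algorithm cannot distinguish 'not present' from 'in unexamined position'.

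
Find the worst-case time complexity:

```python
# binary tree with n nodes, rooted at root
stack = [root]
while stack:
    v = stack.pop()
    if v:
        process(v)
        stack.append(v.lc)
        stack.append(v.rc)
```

Time complexity: O(n).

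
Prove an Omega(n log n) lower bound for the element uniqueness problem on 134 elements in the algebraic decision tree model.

In the algebraic decision tree model, element uniqueness on 134 elements is equivalent to determining which cell of an arrangement of C(134,2) = 8911 hyperplanes x_i = x_j contains the input point. Ben-Or's theorem shows this requires Omega(n log n).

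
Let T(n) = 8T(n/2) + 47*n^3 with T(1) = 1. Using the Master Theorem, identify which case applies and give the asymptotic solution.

a=8, b=2, f(n)=47*n^3.
log_2(8) = 3, so n^(log_b(a)) = n^3.
f(n) = Theta(n^3), so Case 2 applies.
T(n) = Theta(n^3 log n).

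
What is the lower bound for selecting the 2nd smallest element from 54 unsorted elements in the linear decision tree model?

Selecting the 2nd smallest of 54 elements requires Omega(n) comparisons. Every element must be compared at least once. The BFPRT algorithm achieves O(n), making this tight.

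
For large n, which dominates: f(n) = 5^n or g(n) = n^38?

f(n) = 5^n grows faster: any exponential with base > 1 dominates every polynomial.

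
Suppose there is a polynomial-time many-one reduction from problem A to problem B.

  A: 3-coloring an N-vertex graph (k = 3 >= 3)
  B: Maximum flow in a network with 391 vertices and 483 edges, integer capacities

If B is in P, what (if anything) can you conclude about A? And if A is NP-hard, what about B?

A poly-time reduction A <=_p B means any A-instance can be transformed to a B-instance in poly time.
If B is in P: compose the reduction with B's poly-time algorithm to solve A in poly time, so A is in P.
If A is NP-hard: every NP problem reduces to A, which reduces to B; composing reductions, every NP problem reduces to B, so B is NP-hard.
(Here in fact A is NP-complete and B is in P, so no such reduction is known -- its existence would imply P = NP; the analysis concerns only what the assumed reduction would or would not let you conclude.)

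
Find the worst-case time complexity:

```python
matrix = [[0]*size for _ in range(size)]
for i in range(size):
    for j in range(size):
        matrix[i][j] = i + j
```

Time complexity: O(n^2).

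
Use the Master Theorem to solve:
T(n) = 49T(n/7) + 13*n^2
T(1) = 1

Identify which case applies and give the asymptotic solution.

a=49, b=7, f(n)=13*n^2.
log_7(49) = 2, so n^(log_b(a)) = n^2.
f(n) = Theta(n^2), so Case 2 applies.
T(n) = Theta(n^2 log n).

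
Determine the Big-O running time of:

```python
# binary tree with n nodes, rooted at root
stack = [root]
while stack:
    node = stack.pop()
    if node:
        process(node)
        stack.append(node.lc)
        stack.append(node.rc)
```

Time complexity: O(n).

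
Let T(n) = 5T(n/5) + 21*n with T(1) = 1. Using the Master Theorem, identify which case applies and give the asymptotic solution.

a=5, b=5, f(n)=21*n.
log_5(5) = 1, so n^(log_b(a)) = n.
f(n) = Theta(n), so Case 2 applies.
T(n) = Theta(n log n).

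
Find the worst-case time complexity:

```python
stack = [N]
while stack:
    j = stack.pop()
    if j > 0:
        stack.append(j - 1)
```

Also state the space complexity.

Time complexity: O(n).
Space complexity: O(1).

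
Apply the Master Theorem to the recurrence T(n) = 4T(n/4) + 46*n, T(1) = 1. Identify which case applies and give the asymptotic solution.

a=4, b=4, f(n)=46*n.
log_4(4) = 1, so n^(log_b(a)) = n.
f(n) = Theta(n), so Case 2 applies.
T(n) = Theta(n log n).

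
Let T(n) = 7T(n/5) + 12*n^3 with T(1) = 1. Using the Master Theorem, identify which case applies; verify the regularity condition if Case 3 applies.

a=7, b=5, f(n)=12*n^3.
log_5(7) = 1.209 < 3.
f(n) = Omega(n^(1.209+epsilon)) for some epsilon > 0, so Case 3 is the candidate.
Regularity: a*f(n/b) = 7*12*(n/5)^3 = (7/125)*12*n^3 <= c*f(n) with c = 7/125 < 1. Satisfied.
Case 3: T(n) = Theta(n^3).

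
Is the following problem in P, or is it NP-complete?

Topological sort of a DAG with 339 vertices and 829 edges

This problem is in P: DFS-based topological sort runs in O(V+E).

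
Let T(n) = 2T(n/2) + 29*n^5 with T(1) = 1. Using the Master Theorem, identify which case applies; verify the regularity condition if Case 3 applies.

a=2, b=2, f(n)=29*n^5.
log_2(2) = 1 < 5.
f(n) = Omega(n^(1+epsilon)) for some epsilon > 0, so Case 3 is the candidate.
Regularity: a*f(n/b) = 2*29*(n/2)^5 = (2/32)*29*n^5 <= c*f(n) with c = 2/32 < 1. Satisfied.
Case 3: T(n) = Theta(n^5).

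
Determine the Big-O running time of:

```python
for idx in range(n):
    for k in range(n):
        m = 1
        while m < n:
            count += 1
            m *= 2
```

Time complexity: O(n^2 log n).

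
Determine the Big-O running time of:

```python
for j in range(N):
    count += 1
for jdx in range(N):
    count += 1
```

Time complexity: O(n).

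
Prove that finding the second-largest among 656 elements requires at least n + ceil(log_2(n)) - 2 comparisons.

Lower bound (adversary): identifying the maximum requires 656-1 comparisons (each eliminates one candidate). Assign weight 1 to each element; on each comparison the adversary lets the heavier side win and gives it the loser's weight. The max ends with weight 656, but each comparison it wins at most doubles its weight, so the max must win >= ceil(log_2(656)) = 10 comparisons. The second-largest is one of those 10 direct losers to the max, and identifying which one is largest needs >= 10-1 further comparisons. Total >= 656-1 + 10-1 = 664.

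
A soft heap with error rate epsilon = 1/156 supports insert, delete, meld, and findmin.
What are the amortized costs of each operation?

Soft heaps (Chazelle) allow up to an epsilon = 1/156 fraction of elements to have corrupted (raised) keys. Insert is O(log(1/epsilon)) = O(log 156) amortized -- the structure maintains heap-ordered binary trees of rank bounded by O(log(1/epsilon)). Meld concatenates root lists: O(1) amortized. Delete and findmin are O(1) amortized.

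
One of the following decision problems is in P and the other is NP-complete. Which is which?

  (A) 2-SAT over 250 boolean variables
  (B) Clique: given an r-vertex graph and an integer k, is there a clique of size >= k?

(A) is P: 2-SAT is solvable in linear time via implication-graph SCCs.
(B) is NP-complete: complement of Independent Set / Vertex Cover (with k part of the input).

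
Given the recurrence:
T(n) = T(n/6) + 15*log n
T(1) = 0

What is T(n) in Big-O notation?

Each of the log_6(n) levels adds O(log n). T(n) = O(log^2 n).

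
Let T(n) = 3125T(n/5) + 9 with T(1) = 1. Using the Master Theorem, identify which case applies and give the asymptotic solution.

a=3125, b=5, f(n)=9.
log_5(3125) = 5 > 0.
Since f(n) = O(n^0) is polynomially smaller than n^5, Case 1 applies.
T(n) = Theta(n^5).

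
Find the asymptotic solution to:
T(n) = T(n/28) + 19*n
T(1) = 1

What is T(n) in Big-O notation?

Geometric series: 19*n*(1 + 1/28 + 1/28^2 + ...) = O(n). T(n) = O(n).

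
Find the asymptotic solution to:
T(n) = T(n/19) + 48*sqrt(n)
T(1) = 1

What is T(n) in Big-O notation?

Each level contributes sqrt(n/19^k). Geometric series with ratio 1/sqrt(19) < 1 sums to O(sqrt(n)).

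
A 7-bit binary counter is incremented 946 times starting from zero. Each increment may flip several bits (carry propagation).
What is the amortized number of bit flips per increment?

Bit i flips on every 2^i-th increment, so over 946 increments bit i flips floor(946/2^i) times. Summing over i: total flips < 2 * 946. Amortized: < 2 = O(1) per increment.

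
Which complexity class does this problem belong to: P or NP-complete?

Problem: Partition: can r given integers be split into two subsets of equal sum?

This problem is NP-complete: Subset Sum reduces to it (one of Karp's 21 NP-complete problems).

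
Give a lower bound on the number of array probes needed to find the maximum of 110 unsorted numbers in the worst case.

Adversary: any unprobed cell could hold a value larger than everything seen so far. If fewer than 110 cells are probed, the adversary places the max in an unprobed cell. So all 110 cells must be examined; together with 110-1 comparisons this is tight.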